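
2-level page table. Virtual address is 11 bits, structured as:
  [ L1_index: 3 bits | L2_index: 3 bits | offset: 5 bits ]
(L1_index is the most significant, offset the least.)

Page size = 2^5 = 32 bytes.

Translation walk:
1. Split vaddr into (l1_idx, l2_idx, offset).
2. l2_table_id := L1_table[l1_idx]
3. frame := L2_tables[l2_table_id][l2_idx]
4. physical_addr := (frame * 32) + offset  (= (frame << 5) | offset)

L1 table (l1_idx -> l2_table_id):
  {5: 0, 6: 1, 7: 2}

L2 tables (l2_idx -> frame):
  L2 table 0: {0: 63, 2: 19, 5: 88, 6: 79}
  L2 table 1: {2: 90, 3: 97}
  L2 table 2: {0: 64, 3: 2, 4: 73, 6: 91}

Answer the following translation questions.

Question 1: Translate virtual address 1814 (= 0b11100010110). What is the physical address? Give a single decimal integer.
Answer: 2070

Derivation:
vaddr = 1814 = 0b11100010110
Split: l1_idx=7, l2_idx=0, offset=22
L1[7] = 2
L2[2][0] = 64
paddr = 64 * 32 + 22 = 2070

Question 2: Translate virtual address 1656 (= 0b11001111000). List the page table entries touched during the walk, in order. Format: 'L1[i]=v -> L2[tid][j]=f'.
Answer: L1[6]=1 -> L2[1][3]=97

Derivation:
vaddr = 1656 = 0b11001111000
Split: l1_idx=6, l2_idx=3, offset=24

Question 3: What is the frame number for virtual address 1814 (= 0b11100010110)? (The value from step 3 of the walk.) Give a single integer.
vaddr = 1814: l1_idx=7, l2_idx=0
L1[7] = 2; L2[2][0] = 64

Answer: 64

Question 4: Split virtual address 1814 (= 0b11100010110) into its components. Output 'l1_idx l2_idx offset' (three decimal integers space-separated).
Answer: 7 0 22

Derivation:
vaddr = 1814 = 0b11100010110
  top 3 bits -> l1_idx = 7
  next 3 bits -> l2_idx = 0
  bottom 5 bits -> offset = 22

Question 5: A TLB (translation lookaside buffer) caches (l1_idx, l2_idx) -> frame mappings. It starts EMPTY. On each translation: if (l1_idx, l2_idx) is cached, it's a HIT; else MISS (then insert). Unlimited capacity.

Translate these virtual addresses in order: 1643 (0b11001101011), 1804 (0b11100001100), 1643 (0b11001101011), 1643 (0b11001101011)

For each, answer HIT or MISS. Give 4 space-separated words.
Answer: MISS MISS HIT HIT

Derivation:
vaddr=1643: (6,3) not in TLB -> MISS, insert
vaddr=1804: (7,0) not in TLB -> MISS, insert
vaddr=1643: (6,3) in TLB -> HIT
vaddr=1643: (6,3) in TLB -> HIT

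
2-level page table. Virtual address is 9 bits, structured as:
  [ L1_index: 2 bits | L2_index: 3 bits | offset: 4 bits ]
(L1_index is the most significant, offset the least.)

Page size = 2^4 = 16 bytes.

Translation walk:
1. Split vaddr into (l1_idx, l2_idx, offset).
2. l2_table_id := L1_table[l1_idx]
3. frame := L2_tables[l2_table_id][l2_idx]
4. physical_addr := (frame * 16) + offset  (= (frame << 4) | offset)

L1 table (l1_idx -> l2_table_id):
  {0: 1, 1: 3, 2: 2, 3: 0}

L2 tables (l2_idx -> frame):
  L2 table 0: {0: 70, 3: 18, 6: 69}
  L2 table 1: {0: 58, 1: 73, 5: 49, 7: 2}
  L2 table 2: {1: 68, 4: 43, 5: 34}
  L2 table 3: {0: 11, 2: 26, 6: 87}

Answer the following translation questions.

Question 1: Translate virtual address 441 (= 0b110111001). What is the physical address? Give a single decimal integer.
vaddr = 441 = 0b110111001
Split: l1_idx=3, l2_idx=3, offset=9
L1[3] = 0
L2[0][3] = 18
paddr = 18 * 16 + 9 = 297

Answer: 297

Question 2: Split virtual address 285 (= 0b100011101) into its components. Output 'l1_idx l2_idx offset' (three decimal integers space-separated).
vaddr = 285 = 0b100011101
  top 2 bits -> l1_idx = 2
  next 3 bits -> l2_idx = 1
  bottom 4 bits -> offset = 13

Answer: 2 1 13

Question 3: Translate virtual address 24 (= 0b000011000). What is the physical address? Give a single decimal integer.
Answer: 1176

Derivation:
vaddr = 24 = 0b000011000
Split: l1_idx=0, l2_idx=1, offset=8
L1[0] = 1
L2[1][1] = 73
paddr = 73 * 16 + 8 = 1176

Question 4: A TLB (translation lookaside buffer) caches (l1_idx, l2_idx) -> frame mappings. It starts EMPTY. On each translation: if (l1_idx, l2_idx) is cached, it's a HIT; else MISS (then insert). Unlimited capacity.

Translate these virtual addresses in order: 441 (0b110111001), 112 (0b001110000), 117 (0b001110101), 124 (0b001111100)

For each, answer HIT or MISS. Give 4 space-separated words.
vaddr=441: (3,3) not in TLB -> MISS, insert
vaddr=112: (0,7) not in TLB -> MISS, insert
vaddr=117: (0,7) in TLB -> HIT
vaddr=124: (0,7) in TLB -> HIT

Answer: MISS MISS HIT HIT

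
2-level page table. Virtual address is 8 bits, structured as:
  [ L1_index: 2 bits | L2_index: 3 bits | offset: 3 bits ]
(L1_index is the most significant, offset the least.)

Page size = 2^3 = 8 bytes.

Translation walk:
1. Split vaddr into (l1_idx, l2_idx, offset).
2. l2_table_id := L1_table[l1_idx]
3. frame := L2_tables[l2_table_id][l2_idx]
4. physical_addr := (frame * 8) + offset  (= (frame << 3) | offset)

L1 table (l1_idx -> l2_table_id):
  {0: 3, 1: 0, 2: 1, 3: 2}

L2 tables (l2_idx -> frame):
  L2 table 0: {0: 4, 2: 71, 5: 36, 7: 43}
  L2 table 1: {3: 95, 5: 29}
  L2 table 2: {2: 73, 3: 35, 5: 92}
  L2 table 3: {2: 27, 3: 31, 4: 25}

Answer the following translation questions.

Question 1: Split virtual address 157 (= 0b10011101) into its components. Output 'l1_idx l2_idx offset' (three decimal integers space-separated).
Answer: 2 3 5

Derivation:
vaddr = 157 = 0b10011101
  top 2 bits -> l1_idx = 2
  next 3 bits -> l2_idx = 3
  bottom 3 bits -> offset = 5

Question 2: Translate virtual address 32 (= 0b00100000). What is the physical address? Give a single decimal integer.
Answer: 200

Derivation:
vaddr = 32 = 0b00100000
Split: l1_idx=0, l2_idx=4, offset=0
L1[0] = 3
L2[3][4] = 25
paddr = 25 * 8 + 0 = 200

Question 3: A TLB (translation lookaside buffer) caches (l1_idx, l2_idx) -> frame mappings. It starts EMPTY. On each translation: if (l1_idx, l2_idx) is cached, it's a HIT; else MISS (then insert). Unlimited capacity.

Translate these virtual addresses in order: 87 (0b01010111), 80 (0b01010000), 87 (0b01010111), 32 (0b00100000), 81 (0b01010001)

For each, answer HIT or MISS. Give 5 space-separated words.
vaddr=87: (1,2) not in TLB -> MISS, insert
vaddr=80: (1,2) in TLB -> HIT
vaddr=87: (1,2) in TLB -> HIT
vaddr=32: (0,4) not in TLB -> MISS, insert
vaddr=81: (1,2) in TLB -> HIT

Answer: MISS HIT HIT MISS HIT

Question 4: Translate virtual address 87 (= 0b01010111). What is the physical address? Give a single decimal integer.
Answer: 575

Derivation:
vaddr = 87 = 0b01010111
Split: l1_idx=1, l2_idx=2, offset=7
L1[1] = 0
L2[0][2] = 71
paddr = 71 * 8 + 7 = 575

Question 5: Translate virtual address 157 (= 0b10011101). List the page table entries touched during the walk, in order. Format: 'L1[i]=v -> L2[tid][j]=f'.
Answer: L1[2]=1 -> L2[1][3]=95

Derivation:
vaddr = 157 = 0b10011101
Split: l1_idx=2, l2_idx=3, offset=5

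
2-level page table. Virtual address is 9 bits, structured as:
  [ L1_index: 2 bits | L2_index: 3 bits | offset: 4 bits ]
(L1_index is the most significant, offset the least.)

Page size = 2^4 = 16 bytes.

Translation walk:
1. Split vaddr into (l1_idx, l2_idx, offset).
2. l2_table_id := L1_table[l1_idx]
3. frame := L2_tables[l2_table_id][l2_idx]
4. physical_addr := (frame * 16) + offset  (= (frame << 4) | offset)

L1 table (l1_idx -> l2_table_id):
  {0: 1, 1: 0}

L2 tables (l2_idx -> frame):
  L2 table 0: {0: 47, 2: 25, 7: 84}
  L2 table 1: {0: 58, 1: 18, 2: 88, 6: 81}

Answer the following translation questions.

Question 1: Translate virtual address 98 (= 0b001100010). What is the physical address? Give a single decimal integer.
Answer: 1298

Derivation:
vaddr = 98 = 0b001100010
Split: l1_idx=0, l2_idx=6, offset=2
L1[0] = 1
L2[1][6] = 81
paddr = 81 * 16 + 2 = 1298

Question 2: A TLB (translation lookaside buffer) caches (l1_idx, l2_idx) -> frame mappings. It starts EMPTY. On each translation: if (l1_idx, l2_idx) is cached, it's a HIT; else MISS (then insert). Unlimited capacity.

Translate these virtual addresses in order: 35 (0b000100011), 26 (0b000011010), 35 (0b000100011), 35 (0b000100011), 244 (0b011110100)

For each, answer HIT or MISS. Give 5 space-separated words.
vaddr=35: (0,2) not in TLB -> MISS, insert
vaddr=26: (0,1) not in TLB -> MISS, insert
vaddr=35: (0,2) in TLB -> HIT
vaddr=35: (0,2) in TLB -> HIT
vaddr=244: (1,7) not in TLB -> MISS, insert

Answer: MISS MISS HIT HIT MISS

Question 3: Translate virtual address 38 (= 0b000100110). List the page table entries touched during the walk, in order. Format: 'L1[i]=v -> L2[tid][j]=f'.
vaddr = 38 = 0b000100110
Split: l1_idx=0, l2_idx=2, offset=6

Answer: L1[0]=1 -> L2[1][2]=88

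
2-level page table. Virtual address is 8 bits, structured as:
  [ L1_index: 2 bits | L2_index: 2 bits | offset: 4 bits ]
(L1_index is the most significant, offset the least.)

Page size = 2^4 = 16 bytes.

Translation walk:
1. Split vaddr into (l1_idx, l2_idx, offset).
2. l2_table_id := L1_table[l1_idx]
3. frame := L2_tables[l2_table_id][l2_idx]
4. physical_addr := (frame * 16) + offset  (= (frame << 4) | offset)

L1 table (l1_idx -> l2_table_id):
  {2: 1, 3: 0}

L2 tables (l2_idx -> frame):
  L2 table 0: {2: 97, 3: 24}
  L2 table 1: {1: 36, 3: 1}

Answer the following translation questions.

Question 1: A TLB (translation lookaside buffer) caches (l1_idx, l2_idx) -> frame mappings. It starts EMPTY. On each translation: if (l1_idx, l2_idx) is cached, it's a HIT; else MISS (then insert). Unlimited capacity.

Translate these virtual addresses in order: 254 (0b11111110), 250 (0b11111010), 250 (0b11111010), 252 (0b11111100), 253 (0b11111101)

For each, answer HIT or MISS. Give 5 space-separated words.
vaddr=254: (3,3) not in TLB -> MISS, insert
vaddr=250: (3,3) in TLB -> HIT
vaddr=250: (3,3) in TLB -> HIT
vaddr=252: (3,3) in TLB -> HIT
vaddr=253: (3,3) in TLB -> HIT

Answer: MISS HIT HIT HIT HIT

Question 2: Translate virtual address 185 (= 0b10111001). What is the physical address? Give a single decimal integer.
Answer: 25

Derivation:
vaddr = 185 = 0b10111001
Split: l1_idx=2, l2_idx=3, offset=9
L1[2] = 1
L2[1][3] = 1
paddr = 1 * 16 + 9 = 25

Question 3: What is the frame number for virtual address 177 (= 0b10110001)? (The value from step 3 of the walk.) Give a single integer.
Answer: 1

Derivation:
vaddr = 177: l1_idx=2, l2_idx=3
L1[2] = 1; L2[1][3] = 1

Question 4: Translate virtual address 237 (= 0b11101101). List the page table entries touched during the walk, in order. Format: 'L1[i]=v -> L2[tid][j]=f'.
vaddr = 237 = 0b11101101
Split: l1_idx=3, l2_idx=2, offset=13

Answer: L1[3]=0 -> L2[0][2]=97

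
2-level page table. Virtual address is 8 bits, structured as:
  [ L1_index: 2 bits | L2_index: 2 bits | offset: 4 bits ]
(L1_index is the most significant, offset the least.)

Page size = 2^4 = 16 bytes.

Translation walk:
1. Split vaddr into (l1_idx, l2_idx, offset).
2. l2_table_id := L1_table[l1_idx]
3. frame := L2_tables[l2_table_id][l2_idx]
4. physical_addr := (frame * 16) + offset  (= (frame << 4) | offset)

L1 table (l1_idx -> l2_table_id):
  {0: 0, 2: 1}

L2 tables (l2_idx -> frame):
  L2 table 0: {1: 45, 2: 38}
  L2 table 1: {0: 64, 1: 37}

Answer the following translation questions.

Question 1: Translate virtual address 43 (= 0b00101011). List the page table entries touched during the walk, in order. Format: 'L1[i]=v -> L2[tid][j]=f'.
Answer: L1[0]=0 -> L2[0][2]=38

Derivation:
vaddr = 43 = 0b00101011
Split: l1_idx=0, l2_idx=2, offset=11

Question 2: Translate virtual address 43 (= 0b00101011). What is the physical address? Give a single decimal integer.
Answer: 619

Derivation:
vaddr = 43 = 0b00101011
Split: l1_idx=0, l2_idx=2, offset=11
L1[0] = 0
L2[0][2] = 38
paddr = 38 * 16 + 11 = 619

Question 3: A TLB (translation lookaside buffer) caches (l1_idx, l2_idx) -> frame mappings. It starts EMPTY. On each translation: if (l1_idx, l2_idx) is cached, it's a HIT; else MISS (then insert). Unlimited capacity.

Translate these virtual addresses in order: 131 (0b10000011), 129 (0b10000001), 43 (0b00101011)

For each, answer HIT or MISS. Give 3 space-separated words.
Answer: MISS HIT MISS

Derivation:
vaddr=131: (2,0) not in TLB -> MISS, insert
vaddr=129: (2,0) in TLB -> HIT
vaddr=43: (0,2) not in TLB -> MISS, insert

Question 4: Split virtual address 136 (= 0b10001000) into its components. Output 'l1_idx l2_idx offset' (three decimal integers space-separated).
Answer: 2 0 8

Derivation:
vaddr = 136 = 0b10001000
  top 2 bits -> l1_idx = 2
  next 2 bits -> l2_idx = 0
  bottom 4 bits -> offset = 8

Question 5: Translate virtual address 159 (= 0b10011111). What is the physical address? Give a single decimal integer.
Answer: 607

Derivation:
vaddr = 159 = 0b10011111
Split: l1_idx=2, l2_idx=1, offset=15
L1[2] = 1
L2[1][1] = 37
paddr = 37 * 16 + 15 = 607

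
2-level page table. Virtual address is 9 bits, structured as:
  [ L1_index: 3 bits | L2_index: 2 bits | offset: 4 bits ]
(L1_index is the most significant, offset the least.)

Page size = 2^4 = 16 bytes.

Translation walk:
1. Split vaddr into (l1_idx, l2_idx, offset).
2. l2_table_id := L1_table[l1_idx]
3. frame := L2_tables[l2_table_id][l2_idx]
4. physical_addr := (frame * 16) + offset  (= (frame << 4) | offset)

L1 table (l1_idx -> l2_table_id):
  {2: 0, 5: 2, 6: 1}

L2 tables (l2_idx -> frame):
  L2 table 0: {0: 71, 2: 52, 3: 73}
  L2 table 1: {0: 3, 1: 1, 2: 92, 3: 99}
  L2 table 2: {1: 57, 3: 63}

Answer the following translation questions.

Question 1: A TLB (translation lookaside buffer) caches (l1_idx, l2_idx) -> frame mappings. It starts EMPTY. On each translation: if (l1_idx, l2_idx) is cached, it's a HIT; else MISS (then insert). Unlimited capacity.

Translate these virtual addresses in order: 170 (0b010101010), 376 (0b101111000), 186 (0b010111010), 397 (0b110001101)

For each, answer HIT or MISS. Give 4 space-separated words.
Answer: MISS MISS MISS MISS

Derivation:
vaddr=170: (2,2) not in TLB -> MISS, insert
vaddr=376: (5,3) not in TLB -> MISS, insert
vaddr=186: (2,3) not in TLB -> MISS, insert
vaddr=397: (6,0) not in TLB -> MISS, insert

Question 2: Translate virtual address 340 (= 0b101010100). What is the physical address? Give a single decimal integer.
Answer: 916

Derivation:
vaddr = 340 = 0b101010100
Split: l1_idx=5, l2_idx=1, offset=4
L1[5] = 2
L2[2][1] = 57
paddr = 57 * 16 + 4 = 916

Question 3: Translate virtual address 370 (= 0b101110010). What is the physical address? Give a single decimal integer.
Answer: 1010

Derivation:
vaddr = 370 = 0b101110010
Split: l1_idx=5, l2_idx=3, offset=2
L1[5] = 2
L2[2][3] = 63
paddr = 63 * 16 + 2 = 1010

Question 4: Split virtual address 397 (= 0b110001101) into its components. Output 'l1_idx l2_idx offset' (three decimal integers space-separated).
vaddr = 397 = 0b110001101
  top 3 bits -> l1_idx = 6
  next 2 bits -> l2_idx = 0
  bottom 4 bits -> offset = 13

Answer: 6 0 13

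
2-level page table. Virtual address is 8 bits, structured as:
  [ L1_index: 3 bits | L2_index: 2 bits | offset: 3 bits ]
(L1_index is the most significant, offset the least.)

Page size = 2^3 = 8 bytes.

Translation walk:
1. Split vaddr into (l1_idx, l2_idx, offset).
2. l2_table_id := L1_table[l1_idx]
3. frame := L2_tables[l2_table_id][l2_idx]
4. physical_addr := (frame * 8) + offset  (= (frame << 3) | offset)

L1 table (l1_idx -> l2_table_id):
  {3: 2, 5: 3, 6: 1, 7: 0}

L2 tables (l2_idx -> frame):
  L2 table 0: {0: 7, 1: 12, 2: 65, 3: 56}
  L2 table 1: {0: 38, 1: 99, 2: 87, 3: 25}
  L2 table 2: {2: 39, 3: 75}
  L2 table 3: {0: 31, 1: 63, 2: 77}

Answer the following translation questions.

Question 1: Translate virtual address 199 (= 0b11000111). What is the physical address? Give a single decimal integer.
vaddr = 199 = 0b11000111
Split: l1_idx=6, l2_idx=0, offset=7
L1[6] = 1
L2[1][0] = 38
paddr = 38 * 8 + 7 = 311

Answer: 311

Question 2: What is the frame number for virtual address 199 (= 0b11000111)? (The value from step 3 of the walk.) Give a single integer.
vaddr = 199: l1_idx=6, l2_idx=0
L1[6] = 1; L2[1][0] = 38

Answer: 38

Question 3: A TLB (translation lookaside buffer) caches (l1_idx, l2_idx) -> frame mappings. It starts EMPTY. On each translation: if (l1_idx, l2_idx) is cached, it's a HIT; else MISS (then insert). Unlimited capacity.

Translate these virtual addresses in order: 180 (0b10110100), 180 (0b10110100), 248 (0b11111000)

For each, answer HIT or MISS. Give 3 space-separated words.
Answer: MISS HIT MISS

Derivation:
vaddr=180: (5,2) not in TLB -> MISS, insert
vaddr=180: (5,2) in TLB -> HIT
vaddr=248: (7,3) not in TLB -> MISS, insert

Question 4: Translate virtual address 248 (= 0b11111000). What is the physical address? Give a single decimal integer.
vaddr = 248 = 0b11111000
Split: l1_idx=7, l2_idx=3, offset=0
L1[7] = 0
L2[0][3] = 56
paddr = 56 * 8 + 0 = 448

Answer: 448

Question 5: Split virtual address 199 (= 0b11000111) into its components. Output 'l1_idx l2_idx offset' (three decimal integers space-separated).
Answer: 6 0 7

Derivation:
vaddr = 199 = 0b11000111
  top 3 bits -> l1_idx = 6
  next 2 bits -> l2_idx = 0
  bottom 3 bits -> offset = 7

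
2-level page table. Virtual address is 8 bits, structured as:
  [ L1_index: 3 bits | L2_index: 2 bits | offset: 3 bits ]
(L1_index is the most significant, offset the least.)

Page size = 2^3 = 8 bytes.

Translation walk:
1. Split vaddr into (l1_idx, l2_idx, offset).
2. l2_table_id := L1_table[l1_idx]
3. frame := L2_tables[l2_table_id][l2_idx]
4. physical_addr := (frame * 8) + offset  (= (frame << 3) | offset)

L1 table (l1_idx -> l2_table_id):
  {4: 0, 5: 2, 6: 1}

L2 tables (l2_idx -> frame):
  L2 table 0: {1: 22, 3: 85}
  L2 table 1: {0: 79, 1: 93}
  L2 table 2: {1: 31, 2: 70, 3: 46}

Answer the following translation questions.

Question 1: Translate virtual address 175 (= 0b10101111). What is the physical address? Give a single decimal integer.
Answer: 255

Derivation:
vaddr = 175 = 0b10101111
Split: l1_idx=5, l2_idx=1, offset=7
L1[5] = 2
L2[2][1] = 31
paddr = 31 * 8 + 7 = 255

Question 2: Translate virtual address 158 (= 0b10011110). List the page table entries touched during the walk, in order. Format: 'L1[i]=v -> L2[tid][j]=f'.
Answer: L1[4]=0 -> L2[0][3]=85

Derivation:
vaddr = 158 = 0b10011110
Split: l1_idx=4, l2_idx=3, offset=6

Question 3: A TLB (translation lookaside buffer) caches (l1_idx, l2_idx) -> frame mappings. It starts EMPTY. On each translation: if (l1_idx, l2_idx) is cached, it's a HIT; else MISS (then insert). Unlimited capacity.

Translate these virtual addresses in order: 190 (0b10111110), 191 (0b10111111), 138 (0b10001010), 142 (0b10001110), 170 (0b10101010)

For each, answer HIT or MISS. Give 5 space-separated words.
Answer: MISS HIT MISS HIT MISS

Derivation:
vaddr=190: (5,3) not in TLB -> MISS, insert
vaddr=191: (5,3) in TLB -> HIT
vaddr=138: (4,1) not in TLB -> MISS, insert
vaddr=142: (4,1) in TLB -> HIT
vaddr=170: (5,1) not in TLB -> MISS, insert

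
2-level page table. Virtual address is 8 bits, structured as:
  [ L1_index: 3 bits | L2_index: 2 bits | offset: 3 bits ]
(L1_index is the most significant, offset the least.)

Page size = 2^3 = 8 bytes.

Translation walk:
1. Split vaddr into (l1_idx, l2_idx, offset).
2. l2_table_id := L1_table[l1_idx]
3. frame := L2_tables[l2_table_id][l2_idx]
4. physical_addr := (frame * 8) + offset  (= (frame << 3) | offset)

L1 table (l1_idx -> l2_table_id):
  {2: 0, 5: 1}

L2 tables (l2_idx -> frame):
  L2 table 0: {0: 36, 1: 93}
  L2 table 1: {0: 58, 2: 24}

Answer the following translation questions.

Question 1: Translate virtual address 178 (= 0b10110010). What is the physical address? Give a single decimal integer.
Answer: 194

Derivation:
vaddr = 178 = 0b10110010
Split: l1_idx=5, l2_idx=2, offset=2
L1[5] = 1
L2[1][2] = 24
paddr = 24 * 8 + 2 = 194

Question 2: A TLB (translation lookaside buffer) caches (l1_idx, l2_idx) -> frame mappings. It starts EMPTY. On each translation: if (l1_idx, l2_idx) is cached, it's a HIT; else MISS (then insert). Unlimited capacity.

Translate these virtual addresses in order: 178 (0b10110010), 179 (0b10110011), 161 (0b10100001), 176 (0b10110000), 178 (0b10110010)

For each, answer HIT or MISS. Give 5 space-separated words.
Answer: MISS HIT MISS HIT HIT

Derivation:
vaddr=178: (5,2) not in TLB -> MISS, insert
vaddr=179: (5,2) in TLB -> HIT
vaddr=161: (5,0) not in TLB -> MISS, insert
vaddr=176: (5,2) in TLB -> HIT
vaddr=178: (5,2) in TLB -> HIT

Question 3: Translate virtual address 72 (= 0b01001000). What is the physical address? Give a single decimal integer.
vaddr = 72 = 0b01001000
Split: l1_idx=2, l2_idx=1, offset=0
L1[2] = 0
L2[0][1] = 93
paddr = 93 * 8 + 0 = 744

Answer: 744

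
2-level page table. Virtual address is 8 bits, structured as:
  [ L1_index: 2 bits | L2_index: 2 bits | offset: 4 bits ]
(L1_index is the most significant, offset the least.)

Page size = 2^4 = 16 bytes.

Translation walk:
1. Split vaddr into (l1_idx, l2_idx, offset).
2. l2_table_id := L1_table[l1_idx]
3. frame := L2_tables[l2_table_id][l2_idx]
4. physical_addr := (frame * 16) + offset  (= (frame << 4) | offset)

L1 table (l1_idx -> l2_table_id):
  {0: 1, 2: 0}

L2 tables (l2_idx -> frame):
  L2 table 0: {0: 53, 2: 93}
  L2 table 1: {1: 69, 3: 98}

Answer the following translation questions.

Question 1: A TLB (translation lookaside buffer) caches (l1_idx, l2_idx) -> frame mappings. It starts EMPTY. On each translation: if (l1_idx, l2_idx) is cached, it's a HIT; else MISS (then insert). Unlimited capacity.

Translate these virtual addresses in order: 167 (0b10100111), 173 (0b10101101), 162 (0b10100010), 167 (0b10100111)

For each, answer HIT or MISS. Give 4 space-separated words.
vaddr=167: (2,2) not in TLB -> MISS, insert
vaddr=173: (2,2) in TLB -> HIT
vaddr=162: (2,2) in TLB -> HIT
vaddr=167: (2,2) in TLB -> HIT

Answer: MISS HIT HIT HIT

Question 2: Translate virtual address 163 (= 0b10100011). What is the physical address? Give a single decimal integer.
vaddr = 163 = 0b10100011
Split: l1_idx=2, l2_idx=2, offset=3
L1[2] = 0
L2[0][2] = 93
paddr = 93 * 16 + 3 = 1491

Answer: 1491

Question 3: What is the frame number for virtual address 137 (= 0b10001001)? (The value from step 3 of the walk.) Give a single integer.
vaddr = 137: l1_idx=2, l2_idx=0
L1[2] = 0; L2[0][0] = 53

Answer: 53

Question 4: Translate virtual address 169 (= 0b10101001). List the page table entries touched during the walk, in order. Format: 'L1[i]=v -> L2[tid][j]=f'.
Answer: L1[2]=0 -> L2[0][2]=93

Derivation:
vaddr = 169 = 0b10101001
Split: l1_idx=2, l2_idx=2, offset=9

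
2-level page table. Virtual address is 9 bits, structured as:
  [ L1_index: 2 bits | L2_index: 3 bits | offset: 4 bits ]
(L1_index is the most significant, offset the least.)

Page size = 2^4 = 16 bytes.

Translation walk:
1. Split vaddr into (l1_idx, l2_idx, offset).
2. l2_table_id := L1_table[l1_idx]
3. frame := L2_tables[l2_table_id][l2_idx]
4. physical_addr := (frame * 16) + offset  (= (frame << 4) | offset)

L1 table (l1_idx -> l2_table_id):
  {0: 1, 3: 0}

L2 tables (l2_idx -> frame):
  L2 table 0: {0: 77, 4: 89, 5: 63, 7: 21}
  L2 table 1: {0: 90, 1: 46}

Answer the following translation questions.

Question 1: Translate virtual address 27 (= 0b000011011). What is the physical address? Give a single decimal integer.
Answer: 747

Derivation:
vaddr = 27 = 0b000011011
Split: l1_idx=0, l2_idx=1, offset=11
L1[0] = 1
L2[1][1] = 46
paddr = 46 * 16 + 11 = 747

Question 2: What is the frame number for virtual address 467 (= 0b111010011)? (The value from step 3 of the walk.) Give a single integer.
Answer: 63

Derivation:
vaddr = 467: l1_idx=3, l2_idx=5
L1[3] = 0; L2[0][5] = 63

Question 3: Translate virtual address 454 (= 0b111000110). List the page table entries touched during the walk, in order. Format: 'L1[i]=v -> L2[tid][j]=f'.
Answer: L1[3]=0 -> L2[0][4]=89

Derivation:
vaddr = 454 = 0b111000110
Split: l1_idx=3, l2_idx=4, offset=6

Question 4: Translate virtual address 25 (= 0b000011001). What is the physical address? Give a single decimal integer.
vaddr = 25 = 0b000011001
Split: l1_idx=0, l2_idx=1, offset=9
L1[0] = 1
L2[1][1] = 46
paddr = 46 * 16 + 9 = 745

Answer: 745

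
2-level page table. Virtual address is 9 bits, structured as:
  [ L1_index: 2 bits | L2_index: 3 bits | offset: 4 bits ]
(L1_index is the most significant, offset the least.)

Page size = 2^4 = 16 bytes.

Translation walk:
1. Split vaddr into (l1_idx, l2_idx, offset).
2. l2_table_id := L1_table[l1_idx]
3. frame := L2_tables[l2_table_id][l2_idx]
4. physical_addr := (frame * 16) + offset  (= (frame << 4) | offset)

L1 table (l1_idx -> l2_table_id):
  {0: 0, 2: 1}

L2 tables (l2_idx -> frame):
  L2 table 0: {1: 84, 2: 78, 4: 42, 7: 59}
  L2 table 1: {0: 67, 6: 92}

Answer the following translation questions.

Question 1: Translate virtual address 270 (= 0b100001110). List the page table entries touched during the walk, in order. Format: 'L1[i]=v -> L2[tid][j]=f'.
Answer: L1[2]=1 -> L2[1][0]=67

Derivation:
vaddr = 270 = 0b100001110
Split: l1_idx=2, l2_idx=0, offset=14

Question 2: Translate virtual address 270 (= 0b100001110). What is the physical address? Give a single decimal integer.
Answer: 1086

Derivation:
vaddr = 270 = 0b100001110
Split: l1_idx=2, l2_idx=0, offset=14
L1[2] = 1
L2[1][0] = 67
paddr = 67 * 16 + 14 = 1086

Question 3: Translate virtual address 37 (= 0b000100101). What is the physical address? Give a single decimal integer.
Answer: 1253

Derivation:
vaddr = 37 = 0b000100101
Split: l1_idx=0, l2_idx=2, offset=5
L1[0] = 0
L2[0][2] = 78
paddr = 78 * 16 + 5 = 1253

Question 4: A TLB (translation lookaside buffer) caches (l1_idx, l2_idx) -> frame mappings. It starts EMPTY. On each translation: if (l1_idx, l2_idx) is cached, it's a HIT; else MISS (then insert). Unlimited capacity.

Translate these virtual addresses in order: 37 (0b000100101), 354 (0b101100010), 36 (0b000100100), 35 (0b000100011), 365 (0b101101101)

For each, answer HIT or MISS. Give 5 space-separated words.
vaddr=37: (0,2) not in TLB -> MISS, insert
vaddr=354: (2,6) not in TLB -> MISS, insert
vaddr=36: (0,2) in TLB -> HIT
vaddr=35: (0,2) in TLB -> HIT
vaddr=365: (2,6) in TLB -> HIT

Answer: MISS MISS HIT HIT HIT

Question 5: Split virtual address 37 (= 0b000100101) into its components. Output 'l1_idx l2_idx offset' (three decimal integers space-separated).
Answer: 0 2 5

Derivation:
vaddr = 37 = 0b000100101
  top 2 bits -> l1_idx = 0
  next 3 bits -> l2_idx = 2
  bottom 4 bits -> offset = 5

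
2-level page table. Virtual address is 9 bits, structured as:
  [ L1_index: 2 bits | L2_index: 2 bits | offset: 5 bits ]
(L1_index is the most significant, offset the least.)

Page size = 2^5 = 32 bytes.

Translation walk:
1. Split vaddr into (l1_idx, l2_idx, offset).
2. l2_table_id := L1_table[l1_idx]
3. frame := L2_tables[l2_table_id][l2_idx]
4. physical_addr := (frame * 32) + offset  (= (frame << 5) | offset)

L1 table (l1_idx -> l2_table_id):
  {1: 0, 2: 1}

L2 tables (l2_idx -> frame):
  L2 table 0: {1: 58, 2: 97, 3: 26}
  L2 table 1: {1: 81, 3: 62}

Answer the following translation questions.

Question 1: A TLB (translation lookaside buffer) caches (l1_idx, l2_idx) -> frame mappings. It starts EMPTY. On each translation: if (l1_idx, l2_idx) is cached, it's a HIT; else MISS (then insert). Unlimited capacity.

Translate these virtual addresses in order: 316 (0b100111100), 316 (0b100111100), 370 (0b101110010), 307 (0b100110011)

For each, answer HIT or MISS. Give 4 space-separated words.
Answer: MISS HIT MISS HIT

Derivation:
vaddr=316: (2,1) not in TLB -> MISS, insert
vaddr=316: (2,1) in TLB -> HIT
vaddr=370: (2,3) not in TLB -> MISS, insert
vaddr=307: (2,1) in TLB -> HIT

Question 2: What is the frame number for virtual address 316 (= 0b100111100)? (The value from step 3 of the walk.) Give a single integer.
Answer: 81

Derivation:
vaddr = 316: l1_idx=2, l2_idx=1
L1[2] = 1; L2[1][1] = 81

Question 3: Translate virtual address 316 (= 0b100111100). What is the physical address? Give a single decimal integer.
vaddr = 316 = 0b100111100
Split: l1_idx=2, l2_idx=1, offset=28
L1[2] = 1
L2[1][1] = 81
paddr = 81 * 32 + 28 = 2620

Answer: 2620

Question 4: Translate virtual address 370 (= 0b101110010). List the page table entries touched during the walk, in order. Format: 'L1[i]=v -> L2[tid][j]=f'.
Answer: L1[2]=1 -> L2[1][3]=62

Derivation:
vaddr = 370 = 0b101110010
Split: l1_idx=2, l2_idx=3, offset=18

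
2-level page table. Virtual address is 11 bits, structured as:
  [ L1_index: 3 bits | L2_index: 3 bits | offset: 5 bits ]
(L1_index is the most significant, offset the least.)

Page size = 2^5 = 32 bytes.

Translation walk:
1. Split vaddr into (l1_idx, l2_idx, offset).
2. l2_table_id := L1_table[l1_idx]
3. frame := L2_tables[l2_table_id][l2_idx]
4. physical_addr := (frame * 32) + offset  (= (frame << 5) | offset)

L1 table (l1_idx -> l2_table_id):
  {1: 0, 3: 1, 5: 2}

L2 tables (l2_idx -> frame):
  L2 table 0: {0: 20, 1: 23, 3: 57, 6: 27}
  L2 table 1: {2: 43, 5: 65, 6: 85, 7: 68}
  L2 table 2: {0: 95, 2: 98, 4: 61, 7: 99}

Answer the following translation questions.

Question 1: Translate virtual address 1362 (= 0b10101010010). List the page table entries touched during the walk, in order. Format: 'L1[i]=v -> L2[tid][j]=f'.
Answer: L1[5]=2 -> L2[2][2]=98

Derivation:
vaddr = 1362 = 0b10101010010
Split: l1_idx=5, l2_idx=2, offset=18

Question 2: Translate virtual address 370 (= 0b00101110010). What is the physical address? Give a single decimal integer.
vaddr = 370 = 0b00101110010
Split: l1_idx=1, l2_idx=3, offset=18
L1[1] = 0
L2[0][3] = 57
paddr = 57 * 32 + 18 = 1842

Answer: 1842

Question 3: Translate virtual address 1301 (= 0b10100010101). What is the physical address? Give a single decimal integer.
Answer: 3061

Derivation:
vaddr = 1301 = 0b10100010101
Split: l1_idx=5, l2_idx=0, offset=21
L1[5] = 2
L2[2][0] = 95
paddr = 95 * 32 + 21 = 3061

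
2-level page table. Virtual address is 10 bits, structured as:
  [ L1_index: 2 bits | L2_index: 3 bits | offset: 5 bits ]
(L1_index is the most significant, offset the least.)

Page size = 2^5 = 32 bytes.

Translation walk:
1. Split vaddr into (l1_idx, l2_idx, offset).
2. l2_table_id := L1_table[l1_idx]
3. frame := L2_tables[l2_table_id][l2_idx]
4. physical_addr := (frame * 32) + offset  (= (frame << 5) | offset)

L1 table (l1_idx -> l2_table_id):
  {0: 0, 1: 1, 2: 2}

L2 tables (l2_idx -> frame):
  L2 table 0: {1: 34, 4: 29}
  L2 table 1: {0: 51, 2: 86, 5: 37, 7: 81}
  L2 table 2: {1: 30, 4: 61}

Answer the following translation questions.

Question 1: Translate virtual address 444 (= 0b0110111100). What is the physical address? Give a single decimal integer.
Answer: 1212

Derivation:
vaddr = 444 = 0b0110111100
Split: l1_idx=1, l2_idx=5, offset=28
L1[1] = 1
L2[1][5] = 37
paddr = 37 * 32 + 28 = 1212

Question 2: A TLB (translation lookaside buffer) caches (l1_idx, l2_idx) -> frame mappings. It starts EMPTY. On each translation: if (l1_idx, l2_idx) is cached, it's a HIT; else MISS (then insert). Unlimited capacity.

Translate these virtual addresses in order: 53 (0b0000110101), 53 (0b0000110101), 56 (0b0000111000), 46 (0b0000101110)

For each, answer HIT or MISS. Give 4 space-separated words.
Answer: MISS HIT HIT HIT

Derivation:
vaddr=53: (0,1) not in TLB -> MISS, insert
vaddr=53: (0,1) in TLB -> HIT
vaddr=56: (0,1) in TLB -> HIT
vaddr=46: (0,1) in TLB -> HIT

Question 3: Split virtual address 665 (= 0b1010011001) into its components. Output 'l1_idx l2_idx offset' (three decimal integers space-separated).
vaddr = 665 = 0b1010011001
  top 2 bits -> l1_idx = 2
  next 3 bits -> l2_idx = 4
  bottom 5 bits -> offset = 25

Answer: 2 4 25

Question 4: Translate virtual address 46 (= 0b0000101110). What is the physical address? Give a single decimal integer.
vaddr = 46 = 0b0000101110
Split: l1_idx=0, l2_idx=1, offset=14
L1[0] = 0
L2[0][1] = 34
paddr = 34 * 32 + 14 = 1102

Answer: 1102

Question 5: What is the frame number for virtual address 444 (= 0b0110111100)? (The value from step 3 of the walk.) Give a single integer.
vaddr = 444: l1_idx=1, l2_idx=5
L1[1] = 1; L2[1][5] = 37

Answer: 37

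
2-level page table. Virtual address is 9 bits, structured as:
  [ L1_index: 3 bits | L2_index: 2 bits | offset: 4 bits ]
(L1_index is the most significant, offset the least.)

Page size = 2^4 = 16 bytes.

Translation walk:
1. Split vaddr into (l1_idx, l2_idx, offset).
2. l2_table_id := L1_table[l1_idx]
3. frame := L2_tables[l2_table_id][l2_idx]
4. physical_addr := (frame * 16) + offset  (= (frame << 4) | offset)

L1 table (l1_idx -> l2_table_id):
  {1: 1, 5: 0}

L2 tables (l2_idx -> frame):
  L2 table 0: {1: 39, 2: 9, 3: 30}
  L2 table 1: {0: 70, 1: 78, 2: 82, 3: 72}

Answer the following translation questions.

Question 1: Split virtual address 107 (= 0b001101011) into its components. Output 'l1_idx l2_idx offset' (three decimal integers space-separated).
Answer: 1 2 11

Derivation:
vaddr = 107 = 0b001101011
  top 3 bits -> l1_idx = 1
  next 2 bits -> l2_idx = 2
  bottom 4 bits -> offset = 11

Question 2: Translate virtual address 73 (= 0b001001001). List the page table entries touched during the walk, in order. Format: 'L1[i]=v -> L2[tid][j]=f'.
vaddr = 73 = 0b001001001
Split: l1_idx=1, l2_idx=0, offset=9

Answer: L1[1]=1 -> L2[1][0]=70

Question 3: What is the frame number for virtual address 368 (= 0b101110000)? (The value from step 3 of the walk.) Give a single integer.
Answer: 30

Derivation:
vaddr = 368: l1_idx=5, l2_idx=3
L1[5] = 0; L2[0][3] = 30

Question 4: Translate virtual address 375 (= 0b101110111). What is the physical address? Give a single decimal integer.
vaddr = 375 = 0b101110111
Split: l1_idx=5, l2_idx=3, offset=7
L1[5] = 0
L2[0][3] = 30
paddr = 30 * 16 + 7 = 487

Answer: 487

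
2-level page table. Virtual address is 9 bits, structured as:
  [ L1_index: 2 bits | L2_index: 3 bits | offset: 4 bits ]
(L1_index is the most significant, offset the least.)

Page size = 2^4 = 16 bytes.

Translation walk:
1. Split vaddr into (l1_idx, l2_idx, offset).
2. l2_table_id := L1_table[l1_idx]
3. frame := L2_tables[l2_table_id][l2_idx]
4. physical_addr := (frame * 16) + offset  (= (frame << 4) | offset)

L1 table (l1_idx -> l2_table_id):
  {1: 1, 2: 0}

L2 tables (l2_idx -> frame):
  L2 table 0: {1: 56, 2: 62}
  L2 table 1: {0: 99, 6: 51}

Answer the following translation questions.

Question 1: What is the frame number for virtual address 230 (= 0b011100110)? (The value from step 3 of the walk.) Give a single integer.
Answer: 51

Derivation:
vaddr = 230: l1_idx=1, l2_idx=6
L1[1] = 1; L2[1][6] = 51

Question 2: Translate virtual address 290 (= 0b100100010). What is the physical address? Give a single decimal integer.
vaddr = 290 = 0b100100010
Split: l1_idx=2, l2_idx=2, offset=2
L1[2] = 0
L2[0][2] = 62
paddr = 62 * 16 + 2 = 994

Answer: 994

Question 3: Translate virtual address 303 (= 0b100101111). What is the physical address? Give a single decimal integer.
vaddr = 303 = 0b100101111
Split: l1_idx=2, l2_idx=2, offset=15
L1[2] = 0
L2[0][2] = 62
paddr = 62 * 16 + 15 = 1007

Answer: 1007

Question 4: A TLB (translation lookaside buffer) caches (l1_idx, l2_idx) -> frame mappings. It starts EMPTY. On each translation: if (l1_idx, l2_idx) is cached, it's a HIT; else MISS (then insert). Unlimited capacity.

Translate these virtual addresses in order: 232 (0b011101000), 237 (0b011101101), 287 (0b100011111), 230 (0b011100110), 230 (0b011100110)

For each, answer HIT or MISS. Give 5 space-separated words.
Answer: MISS HIT MISS HIT HIT

Derivation:
vaddr=232: (1,6) not in TLB -> MISS, insert
vaddr=237: (1,6) in TLB -> HIT
vaddr=287: (2,1) not in TLB -> MISS, insert
vaddr=230: (1,6) in TLB -> HIT
vaddr=230: (1,6) in TLB -> HIT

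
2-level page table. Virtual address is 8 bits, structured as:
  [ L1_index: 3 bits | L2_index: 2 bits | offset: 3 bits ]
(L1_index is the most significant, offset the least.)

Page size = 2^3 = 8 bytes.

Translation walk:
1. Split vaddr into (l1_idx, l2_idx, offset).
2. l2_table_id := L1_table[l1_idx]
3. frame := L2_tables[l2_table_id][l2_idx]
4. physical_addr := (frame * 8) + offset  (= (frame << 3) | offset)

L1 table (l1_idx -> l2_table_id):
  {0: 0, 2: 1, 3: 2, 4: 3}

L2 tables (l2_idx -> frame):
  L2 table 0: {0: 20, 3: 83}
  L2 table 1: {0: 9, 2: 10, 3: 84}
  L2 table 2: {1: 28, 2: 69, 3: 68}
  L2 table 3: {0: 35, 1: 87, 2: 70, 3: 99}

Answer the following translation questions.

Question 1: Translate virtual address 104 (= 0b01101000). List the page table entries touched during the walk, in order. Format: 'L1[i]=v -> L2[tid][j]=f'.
Answer: L1[3]=2 -> L2[2][1]=28

Derivation:
vaddr = 104 = 0b01101000
Split: l1_idx=3, l2_idx=1, offset=0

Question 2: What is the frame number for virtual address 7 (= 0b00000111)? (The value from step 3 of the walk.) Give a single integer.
Answer: 20

Derivation:
vaddr = 7: l1_idx=0, l2_idx=0
L1[0] = 0; L2[0][0] = 20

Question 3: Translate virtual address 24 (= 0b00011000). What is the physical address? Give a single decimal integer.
Answer: 664

Derivation:
vaddr = 24 = 0b00011000
Split: l1_idx=0, l2_idx=3, offset=0
L1[0] = 0
L2[0][3] = 83
paddr = 83 * 8 + 0 = 664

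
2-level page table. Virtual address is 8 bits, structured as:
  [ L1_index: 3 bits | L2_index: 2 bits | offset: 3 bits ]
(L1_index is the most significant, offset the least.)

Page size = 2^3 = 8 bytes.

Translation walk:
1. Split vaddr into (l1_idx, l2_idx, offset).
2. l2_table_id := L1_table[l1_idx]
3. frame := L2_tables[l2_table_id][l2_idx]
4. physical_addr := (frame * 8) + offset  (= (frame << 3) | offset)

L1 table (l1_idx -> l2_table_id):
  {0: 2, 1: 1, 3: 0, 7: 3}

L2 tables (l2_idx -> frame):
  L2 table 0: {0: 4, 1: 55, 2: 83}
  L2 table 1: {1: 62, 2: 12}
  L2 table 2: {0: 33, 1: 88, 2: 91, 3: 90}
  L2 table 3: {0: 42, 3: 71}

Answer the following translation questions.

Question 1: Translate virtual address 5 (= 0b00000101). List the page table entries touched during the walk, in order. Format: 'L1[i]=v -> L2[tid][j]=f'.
Answer: L1[0]=2 -> L2[2][0]=33

Derivation:
vaddr = 5 = 0b00000101
Split: l1_idx=0, l2_idx=0, offset=5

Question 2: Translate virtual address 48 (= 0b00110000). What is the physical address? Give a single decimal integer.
Answer: 96

Derivation:
vaddr = 48 = 0b00110000
Split: l1_idx=1, l2_idx=2, offset=0
L1[1] = 1
L2[1][2] = 12
paddr = 12 * 8 + 0 = 96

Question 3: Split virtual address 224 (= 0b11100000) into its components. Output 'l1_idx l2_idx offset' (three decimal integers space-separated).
vaddr = 224 = 0b11100000
  top 3 bits -> l1_idx = 7
  next 2 bits -> l2_idx = 0
  bottom 3 bits -> offset = 0

Answer: 7 0 0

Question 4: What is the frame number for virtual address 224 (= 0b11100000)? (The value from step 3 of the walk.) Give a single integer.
vaddr = 224: l1_idx=7, l2_idx=0
L1[7] = 3; L2[3][0] = 42

Answer: 42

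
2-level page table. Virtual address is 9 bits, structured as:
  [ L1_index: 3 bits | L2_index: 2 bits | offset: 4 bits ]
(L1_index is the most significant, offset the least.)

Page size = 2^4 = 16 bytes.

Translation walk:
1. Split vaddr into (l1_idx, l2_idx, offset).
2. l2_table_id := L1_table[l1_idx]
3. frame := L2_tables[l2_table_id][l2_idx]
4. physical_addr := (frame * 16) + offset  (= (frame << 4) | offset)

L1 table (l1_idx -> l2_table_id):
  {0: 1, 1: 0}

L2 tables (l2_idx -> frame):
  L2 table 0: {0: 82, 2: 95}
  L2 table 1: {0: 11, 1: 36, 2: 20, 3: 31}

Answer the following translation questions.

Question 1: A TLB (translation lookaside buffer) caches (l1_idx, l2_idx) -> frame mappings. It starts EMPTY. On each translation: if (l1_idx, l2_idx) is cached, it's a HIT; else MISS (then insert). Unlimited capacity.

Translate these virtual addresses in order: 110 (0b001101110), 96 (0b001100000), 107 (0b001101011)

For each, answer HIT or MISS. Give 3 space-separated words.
vaddr=110: (1,2) not in TLB -> MISS, insert
vaddr=96: (1,2) in TLB -> HIT
vaddr=107: (1,2) in TLB -> HIT

Answer: MISS HIT HIT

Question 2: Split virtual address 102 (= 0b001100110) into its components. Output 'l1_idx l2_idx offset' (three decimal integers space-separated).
vaddr = 102 = 0b001100110
  top 3 bits -> l1_idx = 1
  next 2 bits -> l2_idx = 2
  bottom 4 bits -> offset = 6

Answer: 1 2 6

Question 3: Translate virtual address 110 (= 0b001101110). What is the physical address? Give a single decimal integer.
Answer: 1534

Derivation:
vaddr = 110 = 0b001101110
Split: l1_idx=1, l2_idx=2, offset=14
L1[1] = 0
L2[0][2] = 95
paddr = 95 * 16 + 14 = 1534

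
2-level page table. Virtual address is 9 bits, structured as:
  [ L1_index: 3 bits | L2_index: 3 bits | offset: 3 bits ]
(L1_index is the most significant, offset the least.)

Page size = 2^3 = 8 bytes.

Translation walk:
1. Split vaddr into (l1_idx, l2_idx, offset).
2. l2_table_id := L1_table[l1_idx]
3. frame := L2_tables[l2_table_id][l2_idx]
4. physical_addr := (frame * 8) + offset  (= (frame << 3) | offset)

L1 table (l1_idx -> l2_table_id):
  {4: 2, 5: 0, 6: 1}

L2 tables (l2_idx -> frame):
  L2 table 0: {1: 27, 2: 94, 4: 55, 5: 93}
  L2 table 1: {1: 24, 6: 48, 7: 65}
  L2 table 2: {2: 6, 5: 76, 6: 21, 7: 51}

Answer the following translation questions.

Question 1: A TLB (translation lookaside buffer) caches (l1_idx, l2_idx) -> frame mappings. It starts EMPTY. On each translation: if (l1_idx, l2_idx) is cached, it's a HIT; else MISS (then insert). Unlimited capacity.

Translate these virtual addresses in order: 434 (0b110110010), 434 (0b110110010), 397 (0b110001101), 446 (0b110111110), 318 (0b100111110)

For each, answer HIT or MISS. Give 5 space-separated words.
vaddr=434: (6,6) not in TLB -> MISS, insert
vaddr=434: (6,6) in TLB -> HIT
vaddr=397: (6,1) not in TLB -> MISS, insert
vaddr=446: (6,7) not in TLB -> MISS, insert
vaddr=318: (4,7) not in TLB -> MISS, insert

Answer: MISS HIT MISS MISS MISS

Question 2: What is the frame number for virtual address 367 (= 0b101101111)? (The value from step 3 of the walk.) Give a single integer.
Answer: 93

Derivation:
vaddr = 367: l1_idx=5, l2_idx=5
L1[5] = 0; L2[0][5] = 93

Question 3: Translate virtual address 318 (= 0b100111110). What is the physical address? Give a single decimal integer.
Answer: 414

Derivation:
vaddr = 318 = 0b100111110
Split: l1_idx=4, l2_idx=7, offset=6
L1[4] = 2
L2[2][7] = 51
paddr = 51 * 8 + 6 = 414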